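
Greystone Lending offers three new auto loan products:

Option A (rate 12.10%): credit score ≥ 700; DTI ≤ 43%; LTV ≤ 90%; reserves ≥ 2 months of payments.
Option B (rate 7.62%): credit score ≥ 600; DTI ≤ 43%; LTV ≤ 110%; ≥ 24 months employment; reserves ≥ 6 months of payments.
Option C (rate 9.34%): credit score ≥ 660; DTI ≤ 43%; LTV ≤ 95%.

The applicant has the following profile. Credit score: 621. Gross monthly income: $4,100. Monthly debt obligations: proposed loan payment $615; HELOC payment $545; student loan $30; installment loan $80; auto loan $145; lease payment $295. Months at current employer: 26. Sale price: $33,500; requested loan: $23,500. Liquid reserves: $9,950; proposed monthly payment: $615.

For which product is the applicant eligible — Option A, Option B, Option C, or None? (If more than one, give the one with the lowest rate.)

Option B

Total debts = (615 + 545 + 30 + 80 + 145 + 295) = 1,710; DTI = 1,710/4,100 = 41.7%.
LTV = 23,500/33,500 = 70.1%.
Reserves = 9,950/615 = 16.2 months.
Option A: score 621 < 700; DTI 41.7% ≤ 43%; LTV 70.1% ≤ 90%; reserves 16.2 ≥ 2 mo → does not qualify.
Option B: score 621 ≥ 600; DTI 41.7% ≤ 43%; LTV 70.1% ≤ 110%; employment 26 ≥ 24 mo; reserves 16.2 ≥ 6 mo → qualifies.
Option C: score 621 < 660; DTI 41.7% ≤ 43%; LTV 70.1% ≤ 95% → does not qualify.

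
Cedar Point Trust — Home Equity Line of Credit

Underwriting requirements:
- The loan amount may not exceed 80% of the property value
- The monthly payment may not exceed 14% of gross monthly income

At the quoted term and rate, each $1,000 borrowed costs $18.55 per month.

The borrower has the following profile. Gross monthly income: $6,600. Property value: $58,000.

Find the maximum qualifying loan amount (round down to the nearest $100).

Payment cap: 14% × $6,600 = $924/month.
At $18.55 per $1,000, that supports 924/18.55 × 1,000 ≈ $49,811 → $49,800.
LTV cap: 80% × $58,000 = $46,400 → $46,400.
Binding constraint: loan-to-value.

$46,400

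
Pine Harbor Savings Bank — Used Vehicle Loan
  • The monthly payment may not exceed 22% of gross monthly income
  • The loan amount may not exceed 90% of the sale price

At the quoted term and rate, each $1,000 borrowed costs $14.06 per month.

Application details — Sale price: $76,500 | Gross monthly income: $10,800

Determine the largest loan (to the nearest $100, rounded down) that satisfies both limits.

$68,800

Payment cap: 22% × $10,800 = $2,376/month.
At $14.06 per $1,000, that supports 2,376/14.06 × 1,000 ≈ $168,990 → $168,900.
LTV cap: 90% × $76,500 = $68,850 → $68,800.
Binding constraint: loan-to-value.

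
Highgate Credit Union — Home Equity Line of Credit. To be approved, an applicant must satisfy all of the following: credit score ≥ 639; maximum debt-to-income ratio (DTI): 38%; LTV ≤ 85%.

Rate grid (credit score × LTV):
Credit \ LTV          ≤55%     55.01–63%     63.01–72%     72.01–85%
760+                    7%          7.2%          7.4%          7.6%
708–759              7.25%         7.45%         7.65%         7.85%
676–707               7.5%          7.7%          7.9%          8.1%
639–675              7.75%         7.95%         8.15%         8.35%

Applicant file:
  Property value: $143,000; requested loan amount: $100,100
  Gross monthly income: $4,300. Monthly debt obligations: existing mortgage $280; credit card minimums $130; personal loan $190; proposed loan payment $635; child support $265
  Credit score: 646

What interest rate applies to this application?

8.15%

Credit score 646 ≥ 639; Total monthly debts = (280 + 130 + 190 + 635 + 265) = 1,500. Debt-to-income = 1,500/4,300 = 34.9% — meets 38% limit
LTV = 100,100/143,000 = 70% ≤ 85%
Credit 646 → row 639–675; LTV 70% → column 63.01–72%. Grid cell → 8.15%.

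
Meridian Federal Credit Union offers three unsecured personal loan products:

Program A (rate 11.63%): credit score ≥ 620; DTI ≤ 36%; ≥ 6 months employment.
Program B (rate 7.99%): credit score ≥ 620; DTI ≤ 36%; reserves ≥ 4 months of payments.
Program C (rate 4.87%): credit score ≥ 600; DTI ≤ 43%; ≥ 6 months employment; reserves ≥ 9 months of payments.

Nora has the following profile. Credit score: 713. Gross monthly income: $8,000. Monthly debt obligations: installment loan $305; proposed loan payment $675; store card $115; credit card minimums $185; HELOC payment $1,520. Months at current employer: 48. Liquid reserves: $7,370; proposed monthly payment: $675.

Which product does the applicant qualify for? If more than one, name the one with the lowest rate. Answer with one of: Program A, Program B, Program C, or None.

Total debts = (305 + 675 + 115 + 185 + 1,520) = 2,800; DTI = 2,800/8,000 = 35%.
Reserves = 7,370/675 = 10.9 months.
Program A: score 713 ≥ 620; DTI 35% ≤ 36%; employment 48 ≥ 6 mo → qualifies.
Program B: score 713 ≥ 620; DTI 35% ≤ 36%; reserves 10.9 ≥ 4 mo → qualifies.
Program C: score 713 ≥ 600; DTI 35% ≤ 43%; employment 48 ≥ 6 mo; reserves 10.9 ≥ 9 mo → qualifies.
Qualifying: Program A, Program B, Program C. Lowest rate is 4.87% → Program C.

Program C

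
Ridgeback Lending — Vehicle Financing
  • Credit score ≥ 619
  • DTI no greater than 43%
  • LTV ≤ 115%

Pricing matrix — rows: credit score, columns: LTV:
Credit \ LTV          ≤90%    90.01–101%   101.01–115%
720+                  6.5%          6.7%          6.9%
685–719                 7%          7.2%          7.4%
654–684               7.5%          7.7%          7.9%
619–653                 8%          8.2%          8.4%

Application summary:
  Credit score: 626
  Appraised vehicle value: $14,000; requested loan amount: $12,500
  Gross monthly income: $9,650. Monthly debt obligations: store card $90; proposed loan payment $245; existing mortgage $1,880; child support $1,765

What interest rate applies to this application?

Credit score 626 ≥ 619; Total monthly debts = (90 + 245 + 1,880 + 1,765) = 3,980. DTI: 3,980 ÷ 9,650 = 41.2%, within the 43% cap
Loan-to-value = 12,500/14,000 = 89.3% — pass (115% max)
Score 626 is in the 619–653 band; LTV 89.3% is in the ≤90% band → 8%.

8%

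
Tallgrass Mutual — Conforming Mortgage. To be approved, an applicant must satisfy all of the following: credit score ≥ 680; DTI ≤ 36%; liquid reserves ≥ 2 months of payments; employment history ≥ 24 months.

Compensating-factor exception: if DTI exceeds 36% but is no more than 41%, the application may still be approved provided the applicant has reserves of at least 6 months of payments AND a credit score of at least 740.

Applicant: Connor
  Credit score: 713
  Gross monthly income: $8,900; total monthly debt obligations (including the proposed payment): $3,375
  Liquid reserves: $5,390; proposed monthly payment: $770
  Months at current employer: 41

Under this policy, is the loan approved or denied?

Credit score 713 ≥ 680 (meets base)
DTI = 3,375/8,900 = 37.9% > 36% — standard DTI limit exceeded.
Reserves = 5,390/770 = 7.0 months ≥ 2
Employment 41 ≥ 24 months
DTI 37.9% is within the 36%–41% exception band; checking compensating factors.
Override check — reserves: 7.0 mo (ok); score: 713 (below 740).
Override conditions not both satisfied; exception does not apply.

Denied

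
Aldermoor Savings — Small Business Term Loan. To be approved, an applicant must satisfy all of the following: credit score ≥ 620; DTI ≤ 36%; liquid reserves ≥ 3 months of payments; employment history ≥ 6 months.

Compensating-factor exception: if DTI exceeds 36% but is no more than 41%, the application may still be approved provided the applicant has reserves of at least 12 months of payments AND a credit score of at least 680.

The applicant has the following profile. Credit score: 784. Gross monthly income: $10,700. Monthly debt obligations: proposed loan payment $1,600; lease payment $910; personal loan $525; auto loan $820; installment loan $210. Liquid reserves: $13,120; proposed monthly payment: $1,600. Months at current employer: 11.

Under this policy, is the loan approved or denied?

Denied

Credit score 784 ≥ 620 (meets base)
Total debts = (1,600 + 910 + 525 + 820 + 210) = 4,065. DTI = 4,065/10,700 = 38% > 36% — standard DTI limit exceeded.
Reserves = 13,120/1,600 = 8.2 months ≥ 3
Employment 11 ≥ 6 months
38% falls in the override range (36%–41%), so the compensating-factor test applies.
Override check — reserves: 8.2 mo (short of 12); score: 784 (ok).
Compensating-factor requirement not fully met.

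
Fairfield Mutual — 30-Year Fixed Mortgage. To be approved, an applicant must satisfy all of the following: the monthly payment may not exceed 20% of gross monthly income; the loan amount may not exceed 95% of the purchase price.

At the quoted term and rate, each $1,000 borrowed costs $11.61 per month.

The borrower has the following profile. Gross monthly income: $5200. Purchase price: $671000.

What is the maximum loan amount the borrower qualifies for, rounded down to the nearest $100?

Payment cap: 20% × $5,200 = $1,040/month.
At $11.61 per $1,000, that supports 1,040/11.61 × 1,000 ≈ $89,577 → $89,500.
LTV cap: 95% × $671,000 = $637,450 → $637,400.
Binding constraint: payment-to-income.

$89,500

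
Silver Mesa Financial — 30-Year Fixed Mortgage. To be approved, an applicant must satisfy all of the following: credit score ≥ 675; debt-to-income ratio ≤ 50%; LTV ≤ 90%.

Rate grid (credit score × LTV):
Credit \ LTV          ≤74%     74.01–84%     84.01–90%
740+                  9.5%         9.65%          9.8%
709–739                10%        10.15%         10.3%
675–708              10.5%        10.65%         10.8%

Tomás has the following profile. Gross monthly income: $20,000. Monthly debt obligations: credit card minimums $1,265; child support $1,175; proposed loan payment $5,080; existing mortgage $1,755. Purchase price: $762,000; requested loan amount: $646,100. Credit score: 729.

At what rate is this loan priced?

Credit score 729 ≥ 675; Total monthly debts = (1,265 + 1,175 + 5,080 + 1,755) = 9,275. DTI: 9,275 ÷ 20,000 = 46.4%, within the 50% cap
LTV = 646,100/762,000 = 84.8% ≤ 90%
Credit 729 → row 709–739; LTV 84.8% → column 84.01–90%. Grid cell → 10.3%.

10.3%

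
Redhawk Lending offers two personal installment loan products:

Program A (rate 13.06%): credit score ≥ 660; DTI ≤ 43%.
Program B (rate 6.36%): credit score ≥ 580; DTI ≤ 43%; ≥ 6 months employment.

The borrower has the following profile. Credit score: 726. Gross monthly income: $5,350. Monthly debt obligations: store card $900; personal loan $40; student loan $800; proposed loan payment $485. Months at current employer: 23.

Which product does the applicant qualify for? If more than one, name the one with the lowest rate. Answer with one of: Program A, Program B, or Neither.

Total debts = (900 + 40 + 800 + 485) = 2,225; DTI = 2,225/5,350 = 41.6%.
Program A: score 726 ≥ 660; DTI 41.6% ≤ 43% → qualifies.
Program B: score 726 ≥ 580; DTI 41.6% ≤ 43%; employment 23 ≥ 6 mo → qualifies.
Qualifying: Program A, Program B. Lowest rate is 6.36% → Program B.

Program B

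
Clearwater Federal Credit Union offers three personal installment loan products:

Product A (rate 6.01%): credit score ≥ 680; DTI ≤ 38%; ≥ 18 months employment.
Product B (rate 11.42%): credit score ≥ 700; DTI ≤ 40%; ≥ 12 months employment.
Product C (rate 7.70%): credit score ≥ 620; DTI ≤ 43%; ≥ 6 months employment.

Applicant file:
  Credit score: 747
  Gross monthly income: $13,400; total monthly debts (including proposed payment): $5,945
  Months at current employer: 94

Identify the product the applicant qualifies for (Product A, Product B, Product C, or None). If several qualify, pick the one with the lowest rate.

DTI = 5,945/13,400 = 44.4%.
Product A: score 747 ≥ 680; DTI 44.4% > 38%; employment 94 ≥ 18 mo → does not qualify.
Product B: score 747 ≥ 700; DTI 44.4% > 40%; employment 94 ≥ 12 mo → does not qualify.
Product C: score 747 ≥ 620; DTI 44.4% > 43%; employment 94 ≥ 6 mo → does not qualify.

None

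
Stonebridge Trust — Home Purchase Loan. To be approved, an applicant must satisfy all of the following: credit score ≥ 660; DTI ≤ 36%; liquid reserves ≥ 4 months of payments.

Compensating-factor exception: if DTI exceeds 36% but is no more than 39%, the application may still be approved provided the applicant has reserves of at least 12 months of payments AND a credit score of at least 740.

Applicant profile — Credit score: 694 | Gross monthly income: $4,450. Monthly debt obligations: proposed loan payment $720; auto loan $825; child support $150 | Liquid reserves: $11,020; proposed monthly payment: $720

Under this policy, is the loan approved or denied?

Denied

Credit score 694 ≥ 660 (meets base)
Total debts = (720 + 825 + 150) = 1,695. DTI: 1,695 ÷ 4,450 = 38.1%, over the 36% base limit.
Liquid reserves cover 11,020/720 = 15.3 months — ≥ 4 required
DTI 38.1% is within the 36%–39% exception band; checking compensating factors.
Reserves 15.3 ≥ 12 months; credit score 694 < 740.
Override conditions not both satisfied; exception does not apply.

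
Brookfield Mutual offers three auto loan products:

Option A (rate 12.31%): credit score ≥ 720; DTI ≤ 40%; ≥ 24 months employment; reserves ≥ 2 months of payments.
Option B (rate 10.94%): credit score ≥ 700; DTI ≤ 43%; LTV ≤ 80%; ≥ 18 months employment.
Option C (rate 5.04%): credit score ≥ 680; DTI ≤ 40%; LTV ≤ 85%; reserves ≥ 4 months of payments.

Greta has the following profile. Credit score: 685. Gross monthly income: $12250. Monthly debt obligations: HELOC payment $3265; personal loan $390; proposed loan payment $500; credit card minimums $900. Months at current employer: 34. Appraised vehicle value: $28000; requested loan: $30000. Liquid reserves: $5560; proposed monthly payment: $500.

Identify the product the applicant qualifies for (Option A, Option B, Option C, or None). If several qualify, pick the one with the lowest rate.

Total debts = (3,265 + 390 + 500 + 900) = 5,055; DTI = 5,055/12,250 = 41.3%.
LTV = 30,000/28,000 = 107.1%.
Reserves = 5,560/500 = 11.1 months.
Option A: score 685 < 720; DTI 41.3% > 40%; employment 34 ≥ 24 mo; reserves 11.1 ≥ 2 mo → does not qualify.
Option B: score 685 < 700; DTI 41.3% ≤ 43%; LTV 107.1% > 80%; employment 34 ≥ 18 mo → does not qualify.
Option C: score 685 ≥ 680; DTI 41.3% > 40%; LTV 107.1% > 85%; reserves 11.1 ≥ 4 mo → does not qualify.

None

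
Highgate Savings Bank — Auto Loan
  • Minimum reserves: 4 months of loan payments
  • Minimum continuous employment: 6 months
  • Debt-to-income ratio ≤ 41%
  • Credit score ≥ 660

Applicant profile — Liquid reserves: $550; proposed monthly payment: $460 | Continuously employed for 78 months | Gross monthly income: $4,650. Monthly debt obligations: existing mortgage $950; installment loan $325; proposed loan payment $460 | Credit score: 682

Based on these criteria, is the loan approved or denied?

Reserves: 550 ÷ 460 = 1.2 months (below 4-month minimum)
Employment 78 ≥ 6 months
Total monthly debts = (950 + 325 + 460) = 1,735. Debt-to-income = 1,735/4,650 = 37.3% — meets 41% limit
Credit score 682 ≥ 660 (meets)
Fails on reserves.

Denied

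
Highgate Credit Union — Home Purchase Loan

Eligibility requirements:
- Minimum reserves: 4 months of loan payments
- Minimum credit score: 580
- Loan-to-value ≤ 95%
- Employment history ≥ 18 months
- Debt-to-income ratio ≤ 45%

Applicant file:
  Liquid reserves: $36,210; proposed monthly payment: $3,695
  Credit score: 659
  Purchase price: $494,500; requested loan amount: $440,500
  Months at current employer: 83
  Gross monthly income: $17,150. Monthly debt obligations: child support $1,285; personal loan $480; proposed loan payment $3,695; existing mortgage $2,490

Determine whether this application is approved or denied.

Liquid reserves cover 36,210/3,695 = 9.8 months — ≥ 4 required
Credit score 659 ≥ 580 (meets)
LTV: 440,500 ÷ 494,500 = 89.1%, within 95% cap
Employment 83 ≥ 18 months
Total monthly debts = (1,285 + 480 + 3,695 + 2,490) = 7,950. DTI: 7,950 ÷ 17,150 = 46.4%, exceeds the 45% cap
Fails on DTI.

Denied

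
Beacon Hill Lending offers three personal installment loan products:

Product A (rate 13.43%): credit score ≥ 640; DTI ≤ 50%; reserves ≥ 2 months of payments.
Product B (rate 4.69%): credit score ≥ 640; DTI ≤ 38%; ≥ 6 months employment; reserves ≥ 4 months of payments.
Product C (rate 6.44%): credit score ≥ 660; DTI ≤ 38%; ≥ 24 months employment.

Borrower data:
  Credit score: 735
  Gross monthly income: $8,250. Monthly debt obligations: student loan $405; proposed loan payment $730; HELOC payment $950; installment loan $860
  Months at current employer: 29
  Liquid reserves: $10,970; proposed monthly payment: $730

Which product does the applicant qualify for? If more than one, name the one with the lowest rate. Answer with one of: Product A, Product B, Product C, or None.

Total debts = (405 + 730 + 950 + 860) = 2,945; DTI = 2,945/8,250 = 35.7%.
Reserves = 10,970/730 = 15.0 months.
Product A: score 735 ≥ 640; DTI 35.7% ≤ 50%; reserves 15.0 ≥ 2 mo → qualifies.
Product B: score 735 ≥ 640; DTI 35.7% ≤ 38%; employment 29 ≥ 6 mo; reserves 15.0 ≥ 4 mo → qualifies.
Product C: score 735 ≥ 660; DTI 35.7% ≤ 38%; employment 29 ≥ 24 mo → qualifies.
Qualifying: Product A, Product B, Product C. Lowest rate is 4.69% → Product B.

Product B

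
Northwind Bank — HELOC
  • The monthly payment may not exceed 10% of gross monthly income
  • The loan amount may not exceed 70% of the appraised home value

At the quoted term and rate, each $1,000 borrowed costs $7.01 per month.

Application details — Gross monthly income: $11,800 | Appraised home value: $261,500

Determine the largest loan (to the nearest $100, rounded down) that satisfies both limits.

$168,300

Payment cap: 10% × $11,800 = $1,180/month.
At $7.01 per $1,000, that supports 1,180/7.01 × 1,000 ≈ $168,330 → $168,300.
LTV cap: 70% × $261,500 = $183,050 → $183,000.
Binding constraint: payment-to-income.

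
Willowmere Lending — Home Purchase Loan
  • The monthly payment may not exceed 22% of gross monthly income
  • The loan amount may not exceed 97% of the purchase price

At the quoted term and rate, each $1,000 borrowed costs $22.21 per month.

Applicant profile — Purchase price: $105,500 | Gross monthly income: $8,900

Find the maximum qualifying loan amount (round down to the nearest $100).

$88,100

Payment cap: 22% × $8,900 = $1,958/month.
At $22.21 per $1,000, that supports 1,958/22.21 × 1,000 ≈ $88,158 → $88,100.
LTV cap: 97% × $105,500 = $102,335 → $102,300.
Binding constraint: payment-to-income.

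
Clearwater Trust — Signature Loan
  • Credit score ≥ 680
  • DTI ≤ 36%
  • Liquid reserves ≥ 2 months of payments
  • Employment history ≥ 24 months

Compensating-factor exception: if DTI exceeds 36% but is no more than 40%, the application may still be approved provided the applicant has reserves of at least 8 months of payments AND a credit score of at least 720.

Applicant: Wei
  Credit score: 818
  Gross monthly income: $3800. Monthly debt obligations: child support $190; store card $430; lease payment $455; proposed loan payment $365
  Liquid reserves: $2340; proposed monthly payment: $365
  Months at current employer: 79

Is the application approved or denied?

Denied

Credit score 818 ≥ 680 (meets base)
Total debts = (190 + 430 + 455 + 365) = 1,440. DTI: 1,440 ÷ 3,800 = 37.9%, over the 36% base limit.
Reserves: 2,340 ÷ 365 = 6.4 months (meets 2-month minimum)
Employment 79 ≥ 24 months
37.9% falls in the override range (36%–40%), so the compensating-factor test applies.
Reserves 6.4 < 8 months; credit score 818 ≥ 720.
Override conditions not both satisfied; exception does not apply.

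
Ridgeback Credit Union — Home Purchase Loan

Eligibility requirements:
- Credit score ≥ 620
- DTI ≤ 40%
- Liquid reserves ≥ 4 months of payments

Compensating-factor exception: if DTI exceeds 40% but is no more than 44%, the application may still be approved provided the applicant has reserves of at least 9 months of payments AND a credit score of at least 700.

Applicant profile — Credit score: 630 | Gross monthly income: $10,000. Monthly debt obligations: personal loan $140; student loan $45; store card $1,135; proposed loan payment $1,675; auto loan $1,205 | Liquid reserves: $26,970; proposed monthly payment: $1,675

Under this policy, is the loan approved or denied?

Credit score 630 ≥ 620 (meets base)
Total debts = (140 + 45 + 1,135 + 1,675 + 1,205) = 4,200. DTI = 4,200/10,000 = 42% > 40% — standard DTI limit exceeded.
Reserves = 26,970/1,675 = 16.1 months ≥ 4
42% falls in the override range (40%–44%), so the compensating-factor test applies.
Reserves 16.1 ≥ 9 months; credit score 630 < 700.
Override conditions not both satisfied; exception does not apply.

Denied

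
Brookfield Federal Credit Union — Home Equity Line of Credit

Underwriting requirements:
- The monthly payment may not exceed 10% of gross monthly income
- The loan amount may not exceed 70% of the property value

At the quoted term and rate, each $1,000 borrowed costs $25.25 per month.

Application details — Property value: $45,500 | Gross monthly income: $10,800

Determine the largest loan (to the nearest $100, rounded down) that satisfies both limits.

$31,800

Payment cap: 10% × $10,800 = $1,080/month.
At $25.25 per $1,000, that supports 1,080/25.25 × 1,000 ≈ $42,772 → $42,700.
LTV cap: 70% × $45,500 = $31,850 → $31,800.
Binding constraint: loan-to-value.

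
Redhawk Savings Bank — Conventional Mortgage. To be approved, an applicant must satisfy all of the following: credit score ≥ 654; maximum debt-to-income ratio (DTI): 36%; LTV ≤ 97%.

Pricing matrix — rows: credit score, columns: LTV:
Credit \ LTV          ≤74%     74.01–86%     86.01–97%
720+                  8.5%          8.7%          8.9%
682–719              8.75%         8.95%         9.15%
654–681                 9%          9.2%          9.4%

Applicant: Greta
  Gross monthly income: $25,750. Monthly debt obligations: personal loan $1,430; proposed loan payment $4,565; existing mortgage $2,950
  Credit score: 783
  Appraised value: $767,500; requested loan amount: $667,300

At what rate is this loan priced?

Credit score 783 ≥ 654; Total monthly debts = (1,430 + 4,565 + 2,950) = 8,945. DTI = 8,945/25,750 = 34.7% ≤ 36%
LTV = 667,300/767,500 = 86.9% ≤ 97%
Credit 783 → row 720+; LTV 86.9% → column 86.01–97%. Grid cell → 8.9%.

8.9%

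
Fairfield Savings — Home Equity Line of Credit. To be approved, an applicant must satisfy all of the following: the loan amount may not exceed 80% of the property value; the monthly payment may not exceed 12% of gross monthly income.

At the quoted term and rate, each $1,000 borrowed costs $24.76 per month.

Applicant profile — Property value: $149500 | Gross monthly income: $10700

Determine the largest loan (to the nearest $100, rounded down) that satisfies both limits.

Payment cap: 12% × $10,700 = $1,284/month.
At $24.76 per $1,000, that supports 1,284/24.76 × 1,000 ≈ $51,857 → $51,800.
LTV cap: 80% × $149,500 = $119,600 → $119,600.
Binding constraint: payment-to-income.

$51,800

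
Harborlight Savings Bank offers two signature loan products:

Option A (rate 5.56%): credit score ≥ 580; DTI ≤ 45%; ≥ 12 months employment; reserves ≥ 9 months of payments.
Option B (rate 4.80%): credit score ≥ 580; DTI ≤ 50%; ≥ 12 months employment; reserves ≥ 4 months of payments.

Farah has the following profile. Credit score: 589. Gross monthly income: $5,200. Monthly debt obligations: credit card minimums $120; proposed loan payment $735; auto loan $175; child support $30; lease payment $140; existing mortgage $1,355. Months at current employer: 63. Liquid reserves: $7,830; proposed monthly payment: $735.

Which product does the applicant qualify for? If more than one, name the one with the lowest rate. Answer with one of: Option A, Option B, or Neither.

Total debts = (120 + 735 + 175 + 30 + 140 + 1,355) = 2,555; DTI = 2,555/5,200 = 49.1%.
Reserves = 7,830/735 = 10.7 months.
Option A: score 589 ≥ 580; DTI 49.1% > 45%; employment 63 ≥ 12 mo; reserves 10.7 ≥ 9 mo → does not qualify.
Option B: score 589 ≥ 580; DTI 49.1% ≤ 50%; employment 63 ≥ 12 mo; reserves 10.7 ≥ 4 mo → qualifies.

Option B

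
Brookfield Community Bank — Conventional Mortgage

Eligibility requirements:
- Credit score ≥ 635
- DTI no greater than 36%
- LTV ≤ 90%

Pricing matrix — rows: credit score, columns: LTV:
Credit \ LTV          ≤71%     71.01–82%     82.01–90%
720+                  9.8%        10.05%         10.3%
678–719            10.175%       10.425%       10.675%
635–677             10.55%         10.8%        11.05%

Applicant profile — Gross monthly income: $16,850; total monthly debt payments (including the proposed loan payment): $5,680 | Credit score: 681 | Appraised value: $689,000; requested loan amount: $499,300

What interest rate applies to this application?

Credit score 681 ≥ 635; DTI: 5,680 ÷ 16,850 = 33.7%, within the 36% cap
Loan-to-value = 499,300/689,000 = 72.5% — pass (90% max)
Row: 681 falls in 678–719. Column: 72.5% falls in 71.01–82%. Rate = 10.425%.

10.425%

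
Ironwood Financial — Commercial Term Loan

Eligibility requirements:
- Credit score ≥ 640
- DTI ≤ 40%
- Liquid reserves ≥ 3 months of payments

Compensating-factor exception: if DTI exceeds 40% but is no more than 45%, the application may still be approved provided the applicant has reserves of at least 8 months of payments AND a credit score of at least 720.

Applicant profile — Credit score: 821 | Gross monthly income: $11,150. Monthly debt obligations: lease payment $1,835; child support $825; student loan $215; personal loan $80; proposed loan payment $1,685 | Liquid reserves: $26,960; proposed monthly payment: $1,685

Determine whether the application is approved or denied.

Approved

Credit score 821 ≥ 640 (meets base)
Total debts = (1,835 + 825 + 215 + 80 + 1,685) = 4,640. DTI = 4,640/11,150 = 41.6% > 40% — standard DTI limit exceeded.
Reserves = 26,960/1,685 = 16.0 months ≥ 3
DTI 41.6% is within the 40%–45% exception band; checking compensating factors.
Reserves 16.0 ≥ 8 months; credit score 821 ≥ 720.
Both compensating conditions met → exception applies.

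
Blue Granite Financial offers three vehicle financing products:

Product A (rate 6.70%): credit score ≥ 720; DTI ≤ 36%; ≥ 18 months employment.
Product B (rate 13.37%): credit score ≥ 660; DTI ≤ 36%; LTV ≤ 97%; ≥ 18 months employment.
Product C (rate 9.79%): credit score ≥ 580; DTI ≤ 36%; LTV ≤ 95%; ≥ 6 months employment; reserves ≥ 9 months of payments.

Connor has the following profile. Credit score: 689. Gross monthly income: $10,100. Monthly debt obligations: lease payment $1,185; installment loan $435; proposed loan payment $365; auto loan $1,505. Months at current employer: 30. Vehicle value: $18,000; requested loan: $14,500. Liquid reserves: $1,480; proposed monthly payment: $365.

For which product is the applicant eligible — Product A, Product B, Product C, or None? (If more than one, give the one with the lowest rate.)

Product B

Total debts = (1,185 + 435 + 365 + 1,505) = 3,490; DTI = 3,490/10,100 = 34.6%.
LTV = 14,500/18,000 = 80.6%.
Reserves = 1,480/365 = 4.1 months.
Product A: score 689 < 720; DTI 34.6% ≤ 36%; employment 30 ≥ 18 mo → does not qualify.
Product B: score 689 ≥ 660; DTI 34.6% ≤ 36%; LTV 80.6% ≤ 97%; employment 30 ≥ 18 mo → qualifies.
Product C: score 689 ≥ 580; DTI 34.6% ≤ 36%; LTV 80.6% ≤ 95%; employment 30 ≥ 6 mo; reserves 4.1 < 9 mo → does not qualify.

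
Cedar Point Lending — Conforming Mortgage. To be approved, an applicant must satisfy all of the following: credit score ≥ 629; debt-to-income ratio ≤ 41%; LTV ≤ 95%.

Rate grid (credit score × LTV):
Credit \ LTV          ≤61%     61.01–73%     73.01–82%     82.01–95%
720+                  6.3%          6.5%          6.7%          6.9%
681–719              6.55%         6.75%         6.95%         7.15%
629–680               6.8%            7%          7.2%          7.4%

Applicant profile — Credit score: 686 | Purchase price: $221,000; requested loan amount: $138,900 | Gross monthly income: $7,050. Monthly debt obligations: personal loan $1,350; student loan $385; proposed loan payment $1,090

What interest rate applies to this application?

6.75%

Credit score 686 ≥ 629; Total monthly debts = (1,350 + 385 + 1,090) = 2,825. Debt-to-income = 2,825/7,050 = 40.1% — meets 41% limit
Loan-to-value = 138,900/221,000 = 62.9% — pass (95% max)
Row: 686 falls in 681–719. Column: 62.9% falls in 61.01–73%. Rate = 6.75%.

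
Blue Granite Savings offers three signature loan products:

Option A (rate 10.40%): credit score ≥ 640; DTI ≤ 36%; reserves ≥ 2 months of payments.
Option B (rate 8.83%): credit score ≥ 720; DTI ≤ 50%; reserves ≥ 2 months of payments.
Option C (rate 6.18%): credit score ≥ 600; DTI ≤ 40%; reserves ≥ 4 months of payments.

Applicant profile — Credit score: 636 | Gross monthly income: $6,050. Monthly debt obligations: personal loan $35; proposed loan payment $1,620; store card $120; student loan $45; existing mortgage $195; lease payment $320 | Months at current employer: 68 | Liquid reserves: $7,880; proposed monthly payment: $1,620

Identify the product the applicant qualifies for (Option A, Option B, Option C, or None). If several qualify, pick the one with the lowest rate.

Option C

Total debts = (35 + 1,620 + 120 + 45 + 195 + 320) = 2,335; DTI = 2,335/6,050 = 38.6%.
Reserves = 7,880/1,620 = 4.9 months.
Option A: score 636 < 640; DTI 38.6% > 36%; reserves 4.9 ≥ 2 mo → does not qualify.
Option B: score 636 < 720; DTI 38.6% ≤ 50%; reserves 4.9 ≥ 2 mo → does not qualify.
Option C: score 636 ≥ 600; DTI 38.6% ≤ 40%; reserves 4.9 ≥ 4 mo → qualifies.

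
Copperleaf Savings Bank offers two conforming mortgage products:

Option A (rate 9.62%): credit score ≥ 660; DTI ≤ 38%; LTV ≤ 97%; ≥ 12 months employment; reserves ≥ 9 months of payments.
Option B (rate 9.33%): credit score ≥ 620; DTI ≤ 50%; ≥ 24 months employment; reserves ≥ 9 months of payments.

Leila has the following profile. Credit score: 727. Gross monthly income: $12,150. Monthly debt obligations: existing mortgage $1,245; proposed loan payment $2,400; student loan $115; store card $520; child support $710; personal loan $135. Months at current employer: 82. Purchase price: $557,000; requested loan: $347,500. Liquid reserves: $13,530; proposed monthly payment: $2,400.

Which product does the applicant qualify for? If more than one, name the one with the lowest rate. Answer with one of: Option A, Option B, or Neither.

Total debts = (1,245 + 2,400 + 115 + 520 + 710 + 135) = 5,125; DTI = 5,125/12,150 = 42.2%.
LTV = 347,500/557,000 = 62.4%.
Reserves = 13,530/2,400 = 5.6 months.
Option A: score 727 ≥ 660; DTI 42.2% > 38%; LTV 62.4% ≤ 97%; employment 82 ≥ 12 mo; reserves 5.6 < 9 mo → does not qualify.
Option B: score 727 ≥ 620; DTI 42.2% ≤ 50%; employment 82 ≥ 24 mo; reserves 5.6 < 9 mo → does not qualify.

Neither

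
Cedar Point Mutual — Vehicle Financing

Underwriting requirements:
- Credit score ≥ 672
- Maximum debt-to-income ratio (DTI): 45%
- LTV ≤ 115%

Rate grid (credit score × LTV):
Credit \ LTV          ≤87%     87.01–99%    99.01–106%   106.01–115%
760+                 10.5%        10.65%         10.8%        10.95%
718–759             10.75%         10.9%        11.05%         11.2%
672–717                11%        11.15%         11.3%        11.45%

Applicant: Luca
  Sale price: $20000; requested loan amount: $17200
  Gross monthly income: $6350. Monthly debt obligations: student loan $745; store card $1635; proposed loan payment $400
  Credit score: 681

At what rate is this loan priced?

11%

Credit score 681 ≥ 672; Total monthly debts = (745 + 1,635 + 400) = 2,780. Debt-to-income = 2,780/6,350 = 43.8% — meets 45% limit
Loan-to-value = 17,200/20,000 = 86% — pass (115% max)
Credit 681 → row 672–717; LTV 86% → column ≤87%. Grid cell → 11%.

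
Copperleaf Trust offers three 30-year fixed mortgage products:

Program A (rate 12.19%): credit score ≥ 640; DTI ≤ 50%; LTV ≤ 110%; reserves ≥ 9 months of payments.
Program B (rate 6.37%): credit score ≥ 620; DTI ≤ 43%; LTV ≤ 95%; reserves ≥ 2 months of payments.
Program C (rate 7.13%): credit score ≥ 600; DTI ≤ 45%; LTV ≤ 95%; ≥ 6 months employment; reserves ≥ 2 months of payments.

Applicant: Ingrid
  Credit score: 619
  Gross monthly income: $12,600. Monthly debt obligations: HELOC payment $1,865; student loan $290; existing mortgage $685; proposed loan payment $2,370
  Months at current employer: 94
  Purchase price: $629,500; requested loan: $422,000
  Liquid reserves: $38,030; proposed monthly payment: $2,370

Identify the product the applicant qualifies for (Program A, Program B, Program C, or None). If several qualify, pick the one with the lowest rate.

Program C

Total debts = (1,865 + 290 + 685 + 2,370) = 5,210; DTI = 5,210/12,600 = 41.3%.
LTV = 422,000/629,500 = 67%.
Reserves = 38,030/2,370 = 16.0 months.
Program A: score 619 < 640; DTI 41.3% ≤ 50%; LTV 67% ≤ 110%; reserves 16.0 ≥ 9 mo → does not qualify.
Program B: score 619 < 620; DTI 41.3% ≤ 43%; LTV 67% ≤ 95%; reserves 16.0 ≥ 2 mo → does not qualify.
Program C: score 619 ≥ 600; DTI 41.3% ≤ 45%; LTV 67% ≤ 95%; employment 94 ≥ 6 mo; reserves 16.0 ≥ 2 mo → qualifies.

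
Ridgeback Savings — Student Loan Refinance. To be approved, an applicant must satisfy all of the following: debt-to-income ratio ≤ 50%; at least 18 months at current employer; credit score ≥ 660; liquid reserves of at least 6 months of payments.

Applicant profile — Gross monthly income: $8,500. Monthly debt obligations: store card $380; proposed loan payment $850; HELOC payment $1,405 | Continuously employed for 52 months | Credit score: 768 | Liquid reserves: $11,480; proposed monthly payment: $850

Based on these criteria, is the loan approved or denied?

Approved

Total monthly debts = (380 + 850 + 1,405) = 2,635. DTI: 2,635 ÷ 8,500 = 31%, within the 50% cap
Employment 52 ≥ 18 months
Credit score 768 ≥ 660 (meets)
Liquid reserves cover 11,480/850 = 13.5 months — ≥ 6 required
All criteria satisfied.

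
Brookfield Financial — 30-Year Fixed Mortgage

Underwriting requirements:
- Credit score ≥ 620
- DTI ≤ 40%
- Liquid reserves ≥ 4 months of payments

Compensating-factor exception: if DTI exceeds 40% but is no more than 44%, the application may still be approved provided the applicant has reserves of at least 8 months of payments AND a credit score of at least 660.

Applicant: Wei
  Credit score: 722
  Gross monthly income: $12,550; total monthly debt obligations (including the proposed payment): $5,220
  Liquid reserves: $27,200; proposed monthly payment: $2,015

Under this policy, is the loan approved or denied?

Approved

Credit score 722 ≥ 620 (meets base)
DTI = 5,220/12,550 = 41.6% > 40% — standard DTI limit exceeded.
Reserves = 27,200/2,015 = 13.5 months ≥ 4
41.6% falls in the override range (40%–44%), so the compensating-factor test applies.
Reserves 13.5 ≥ 8 months; credit score 722 ≥ 660.
Both compensating conditions met → exception applies.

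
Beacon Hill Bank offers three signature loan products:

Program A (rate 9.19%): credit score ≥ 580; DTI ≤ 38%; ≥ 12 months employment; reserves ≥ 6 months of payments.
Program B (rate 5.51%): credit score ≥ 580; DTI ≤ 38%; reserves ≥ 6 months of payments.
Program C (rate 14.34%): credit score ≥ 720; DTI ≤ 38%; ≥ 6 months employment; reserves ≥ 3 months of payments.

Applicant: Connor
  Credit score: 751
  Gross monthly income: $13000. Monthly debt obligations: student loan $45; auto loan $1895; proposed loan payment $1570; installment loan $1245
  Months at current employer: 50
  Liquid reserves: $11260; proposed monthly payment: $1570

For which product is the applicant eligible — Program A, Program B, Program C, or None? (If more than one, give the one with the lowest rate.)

Program B

Total debts = (45 + 1,895 + 1,570 + 1,245) = 4,755; DTI = 4,755/13,000 = 36.6%.
Reserves = 11,260/1,570 = 7.2 months.
Program A: score 751 ≥ 580; DTI 36.6% ≤ 38%; employment 50 ≥ 12 mo; reserves 7.2 ≥ 6 mo → qualifies.
Program B: score 751 ≥ 580; DTI 36.6% ≤ 38%; reserves 7.2 ≥ 6 mo → qualifies.
Program C: score 751 ≥ 720; DTI 36.6% ≤ 38%; employment 50 ≥ 6 mo; reserves 7.2 ≥ 3 mo → qualifies.
Qualifying: Program A, Program B, Program C. Lowest rate is 5.51% → Program B.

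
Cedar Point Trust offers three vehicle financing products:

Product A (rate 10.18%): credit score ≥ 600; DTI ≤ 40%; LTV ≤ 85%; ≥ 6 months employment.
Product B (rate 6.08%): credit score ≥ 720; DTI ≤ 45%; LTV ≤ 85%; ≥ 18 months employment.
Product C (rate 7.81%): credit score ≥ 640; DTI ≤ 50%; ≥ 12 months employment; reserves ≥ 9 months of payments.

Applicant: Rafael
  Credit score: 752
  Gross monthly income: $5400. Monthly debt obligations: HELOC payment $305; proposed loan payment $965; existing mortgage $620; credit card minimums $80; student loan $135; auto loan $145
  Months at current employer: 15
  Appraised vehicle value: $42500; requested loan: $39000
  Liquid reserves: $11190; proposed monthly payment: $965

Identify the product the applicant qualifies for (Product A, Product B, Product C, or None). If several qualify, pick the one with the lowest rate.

Product C

Total debts = (305 + 965 + 620 + 80 + 135 + 145) = 2,250; DTI = 2,250/5,400 = 41.7%.
LTV = 39,000/42,500 = 91.8%.
Reserves = 11,190/965 = 11.6 months.
Product A: score 752 ≥ 600; DTI 41.7% > 40%; LTV 91.8% > 85%; employment 15 ≥ 6 mo → does not qualify.
Product B: score 752 ≥ 720; DTI 41.7% ≤ 45%; LTV 91.8% > 85%; employment 15 < 18 mo → does not qualify.
Product C: score 752 ≥ 640; DTI 41.7% ≤ 50%; employment 15 ≥ 12 mo; reserves 11.6 ≥ 9 mo → qualifies.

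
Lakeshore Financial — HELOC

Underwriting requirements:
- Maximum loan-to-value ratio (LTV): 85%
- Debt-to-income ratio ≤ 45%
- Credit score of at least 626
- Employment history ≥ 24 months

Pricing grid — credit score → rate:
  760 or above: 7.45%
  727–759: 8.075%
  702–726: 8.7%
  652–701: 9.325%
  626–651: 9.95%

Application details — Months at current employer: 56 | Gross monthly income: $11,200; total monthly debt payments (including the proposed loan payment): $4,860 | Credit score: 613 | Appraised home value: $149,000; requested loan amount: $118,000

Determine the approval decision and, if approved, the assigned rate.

Denied

Credit score 613 < 626 (below minimum)
Loan-to-value = 118,000/149,000 = 79.2% — pass (85% max)
Employment 56 ≥ 24 months
DTI: 4,860 ÷ 11,200 = 43.4%, within the 45% cap
Not all requirements met → denied.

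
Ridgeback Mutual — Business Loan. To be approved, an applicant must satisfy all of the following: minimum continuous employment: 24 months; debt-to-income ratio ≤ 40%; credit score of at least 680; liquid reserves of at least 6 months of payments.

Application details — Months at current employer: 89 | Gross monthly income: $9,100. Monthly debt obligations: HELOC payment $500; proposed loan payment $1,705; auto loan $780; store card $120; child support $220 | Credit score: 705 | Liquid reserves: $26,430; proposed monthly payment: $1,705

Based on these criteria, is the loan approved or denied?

Employment 89 ≥ 24 months
Total monthly debts = (500 + 1,705 + 780 + 120 + 220) = 3,325. DTI: 3,325 ÷ 9,100 = 36.5%, within the 40% cap
Credit score 705 ≥ 680 (meets)
Reserves = 26,430/1,705 = 15.5 months ≥ 6
All criteria satisfied.

Approved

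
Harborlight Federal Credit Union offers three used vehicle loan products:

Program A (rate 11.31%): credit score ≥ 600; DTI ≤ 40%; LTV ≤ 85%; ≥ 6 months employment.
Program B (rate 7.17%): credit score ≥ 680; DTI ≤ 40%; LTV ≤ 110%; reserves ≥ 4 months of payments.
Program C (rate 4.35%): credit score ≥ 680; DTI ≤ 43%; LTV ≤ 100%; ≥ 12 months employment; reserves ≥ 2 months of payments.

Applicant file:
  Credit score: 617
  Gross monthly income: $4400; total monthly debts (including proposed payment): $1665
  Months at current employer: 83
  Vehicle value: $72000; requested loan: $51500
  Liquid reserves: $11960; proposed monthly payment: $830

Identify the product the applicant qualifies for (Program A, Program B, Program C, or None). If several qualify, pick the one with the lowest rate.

Program A

DTI = 1,665/4,400 = 37.8%.
LTV = 51,500/72,000 = 71.5%.
Reserves = 11,960/830 = 14.4 months.
Program A: score 617 ≥ 600; DTI 37.8% ≤ 40%; LTV 71.5% ≤ 85%; employment 83 ≥ 6 mo → qualifies.
Program B: score 617 < 680; DTI 37.8% ≤ 40%; LTV 71.5% ≤ 110%; reserves 14.4 ≥ 4 mo → does not qualify.
Program C: score 617 < 680; DTI 37.8% ≤ 43%; LTV 71.5% ≤ 100%; employment 83 ≥ 12 mo; reserves 14.4 ≥ 2 mo → does not qualify.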